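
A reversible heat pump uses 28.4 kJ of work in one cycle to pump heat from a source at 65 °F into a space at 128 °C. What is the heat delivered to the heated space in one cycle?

Q_H ≈ 104 kJ

T_H = 128 °C → 128 + 273.15 = 401.15 K.
T_C = 65 °F → (65 − 32) × 5/9 = 18.33 °C = 291.48 K.
The Carnot heat-pump COP is COP_HP = T_H/(T_H − T_C) = 401.15/109.67 = 3.6579.
Q_H = COP_HP · W = 3.6579 × 28.4 = 104 kJ.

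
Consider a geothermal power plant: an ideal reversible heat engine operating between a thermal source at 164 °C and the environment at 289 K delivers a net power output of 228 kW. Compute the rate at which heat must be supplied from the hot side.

T_H = 164 °C → 164 + 273.15 = 437.15 K.
For a reversible engine, η = 1 − T_C/T_H = 1 − 289.00/437.15 = 0.3389.
Q_H = W/η = 228/0.3389 = 673 kW.

Q̇_H ≈ 673 kW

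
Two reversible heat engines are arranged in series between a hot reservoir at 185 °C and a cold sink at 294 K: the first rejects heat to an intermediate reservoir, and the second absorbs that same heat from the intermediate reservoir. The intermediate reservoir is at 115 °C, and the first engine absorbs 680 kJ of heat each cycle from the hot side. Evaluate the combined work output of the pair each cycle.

T_H = 185 °C → 185 + 273.15 = 458.15 K.
Two reversible stages in series are equivalent to a single Carnot engine between T_H and T_C, so η_total = 1 − T_C/T_H = 1 − 294.00/458.15 = 0.3583.
W_total = η_total · Q_H = 0.3583 × 680 = 244 kJ.

W_total ≈ 244 kJ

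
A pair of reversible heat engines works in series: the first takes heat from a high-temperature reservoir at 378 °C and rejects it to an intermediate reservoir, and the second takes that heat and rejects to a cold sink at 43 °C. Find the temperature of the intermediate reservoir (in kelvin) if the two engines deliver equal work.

T_m ≈ 483.6 K

T_H = 378 °C → 378 + 273.15 = 651.15 K.
T_C = 43 °C → 43 + 273.15 = 316.15 K.
For reversible stages Q_m = Q_H·(T_m/T_H). Setting W₁ = Q_H(1 − T_m/T_H) equal to W₂ = Q_m(1 − T_C/T_m) = Q_H·(T_m − T_C)/T_H gives T_H − T_m = T_m − T_C, so T_m = (T_H + T_C)/2 = (651.15 + 316.15)/2 = 483.6 K.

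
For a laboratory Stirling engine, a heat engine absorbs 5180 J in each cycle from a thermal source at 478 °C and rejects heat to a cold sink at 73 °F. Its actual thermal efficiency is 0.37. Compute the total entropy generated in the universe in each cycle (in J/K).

T_H = 478 °C → 478 + 273.15 = 751.15 K.
T_C = 73 °F → (73 − 32) × 5/9 = 22.78 °C = 295.93 K.
W = η·Q_H = 0.37 × 5180 = 1917 J, so Q_C = Q_H − W = 3263 J.
Reservoir entropy changes: ΔS_H = −Q_H/T_H = −5180/751.15 = -6.896 J/K and ΔS_C = +Q_C/T_C = 3263/295.93 = 11.03 J/K.
ΔS_univ = −Q_H/T_H + Q_C/T_C = 4.13 J/K (> 0, since η = 0.37 < η_Carnot = 0.606).

ΔS_univ ≈ 4.13 J/K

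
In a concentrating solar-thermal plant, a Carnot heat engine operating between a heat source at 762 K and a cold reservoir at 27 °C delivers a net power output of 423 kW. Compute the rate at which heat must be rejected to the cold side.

T_C = 27 °C → 27 + 273.15 = 300.15 K.
The Carnot efficiency is η = 1 − T_C/T_H = 1 − 300.15/762.00 = 0.6061.
Since Q_C/Q_H = T_C/T_H and Q_H = W/η, Q_C = W·T_C/(T_H − T_C) = 423 × 300.15/461.85 = 275 kW.

Q̇_C ≈ 275 kW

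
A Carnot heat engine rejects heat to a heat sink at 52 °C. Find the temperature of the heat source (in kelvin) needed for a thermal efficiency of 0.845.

T_C = 52 °C → 52 + 273.15 = 325.15 K.
From η = 1 − T_C/T_H, solving for T_H gives T_H = T_C/(1 − η) = 325.15/(1 − 0.845) = 2100 K.

T_H ≈ 2100 K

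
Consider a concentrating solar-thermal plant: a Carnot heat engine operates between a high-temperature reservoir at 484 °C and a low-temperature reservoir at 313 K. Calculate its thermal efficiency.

η ≈ 0.587

T_H = 484 °C → 484 + 273.15 = 757.15 K.
For a reversible engine, η = 1 − T_C/T_H = 1 − 313.00/757.15 = 0.587.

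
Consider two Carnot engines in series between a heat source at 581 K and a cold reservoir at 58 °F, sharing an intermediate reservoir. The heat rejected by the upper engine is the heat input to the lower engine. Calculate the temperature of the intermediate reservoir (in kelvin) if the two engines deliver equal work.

T_m ≈ 434 K

T_C = 58 °F → (58 − 32) × 5/9 = 14.44 °C = 287.59 K.
For reversible stages Q_m = Q_H·(T_m/T_H). Setting W₁ = Q_H(1 − T_m/T_H) equal to W₂ = Q_m(1 − T_C/T_m) = Q_H·(T_m − T_C)/T_H gives T_H − T_m = T_m − T_C, so T_m = (T_H + T_C)/2 = (581.00 + 287.59)/2 = 434 K.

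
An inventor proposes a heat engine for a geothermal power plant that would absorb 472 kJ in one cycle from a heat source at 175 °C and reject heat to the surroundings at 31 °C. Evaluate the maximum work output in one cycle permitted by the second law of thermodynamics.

T_H = 175 °C → 175 + 273.15 = 448.15 K.
T_C = 31 °C → 31 + 273.15 = 304.15 K.
No engine can exceed the Carnot limit: η_max = 1 − T_C/T_H = 1 − 304.15/448.15 = 0.3213.
W_max = η_max · Q_H = 0.3213 × 472 = 152 kJ.

W_max ≈ 152 kJ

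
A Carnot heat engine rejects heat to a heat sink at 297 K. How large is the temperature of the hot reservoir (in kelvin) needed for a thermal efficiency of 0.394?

From η = 1 − T_C/T_H, solving for T_H gives T_H = T_C/(1 − η) = 297.00/(1 − 0.394) = 490 K.

T_H ≈ 490 K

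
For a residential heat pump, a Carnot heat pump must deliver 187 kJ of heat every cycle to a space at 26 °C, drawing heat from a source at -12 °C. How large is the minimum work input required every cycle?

W_in ≈ 23.75 kJ

T_H = 26 °C → 26 + 273.15 = 299.15 K.
T_C = -12 °C → -12 + 273.15 = 261.15 K.
COP_HP = T_H/(T_H − T_C) = 299.15/38.00 = 7.8724.
W = Q_H/COP_HP = 187/7.8724 = 23.75 kJ.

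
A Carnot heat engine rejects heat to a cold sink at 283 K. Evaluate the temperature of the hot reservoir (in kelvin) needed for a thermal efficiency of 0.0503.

T_H ≈ 298 K

From η = 1 − T_C/T_H, solving for T_H gives T_H = T_C/(1 − η) = 283.00/(1 − 0.0503) = 298 K.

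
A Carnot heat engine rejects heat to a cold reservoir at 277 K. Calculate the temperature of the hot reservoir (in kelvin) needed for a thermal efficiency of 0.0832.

T_H ≈ 302.1 K

From η = 1 − T_C/T_H, solving for T_H gives T_H = T_C/(1 − η) = 277.00/(1 − 0.0832) = 302.1 K.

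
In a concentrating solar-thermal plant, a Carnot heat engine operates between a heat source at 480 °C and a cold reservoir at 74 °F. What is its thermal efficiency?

η ≈ 0.606

T_H = 480 °C → 480 + 273.15 = 753.15 K.
T_C = 74 °F → (74 − 32) × 5/9 = 23.33 °C = 296.48 K.
Carnot efficiency: η = 1 − T_C/T_H = 1 − 296.48/753.15 = 0.606.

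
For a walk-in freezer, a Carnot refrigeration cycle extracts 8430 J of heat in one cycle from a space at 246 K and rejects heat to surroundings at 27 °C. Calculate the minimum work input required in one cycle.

T_H = 27 °C → 27 + 273.15 = 300.15 K.
Carnot COP: COP_R = T_C/(T_H − T_C) = 246.00/54.15 = 4.5429.
W = Q_C/COP_R = 8430/4.5429 = 1860 J.

W_in ≈ 1860 J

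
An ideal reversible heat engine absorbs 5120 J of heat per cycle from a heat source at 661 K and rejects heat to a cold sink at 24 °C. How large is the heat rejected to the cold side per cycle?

T_C = 24 °C → 24 + 273.15 = 297.15 K.
Carnot efficiency: η = 1 − T_C/T_H = 1 − 297.15/661.00 = 0.5505.
For a reversible cycle Q_C/Q_H = T_C/T_H, so Q_C = 5120 × 297.15/661.00 = 2300 J.

Q_C ≈ 2300 J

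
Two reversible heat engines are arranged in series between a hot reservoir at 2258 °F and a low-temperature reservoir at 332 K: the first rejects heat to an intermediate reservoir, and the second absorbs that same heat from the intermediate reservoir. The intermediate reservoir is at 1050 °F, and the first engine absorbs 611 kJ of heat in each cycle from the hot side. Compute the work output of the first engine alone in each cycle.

T_H = 2258 °F → (2258 − 32) × 5/9 = 1236.67 °C = 1509.82 K.
T_m = 1050 °F → (1050 − 32) × 5/9 = 565.56 °C = 838.71 K.
First-stage efficiency η₁ = 1 − T_m/T_H = 1 − 838.71/1509.82 = 0.4445.
W₁ = η₁·Q_H = 0.4445 × 611 = 271.6 kJ.

W₁ ≈ 271.6 kJ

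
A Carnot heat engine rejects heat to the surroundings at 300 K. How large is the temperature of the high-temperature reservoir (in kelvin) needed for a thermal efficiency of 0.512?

T_H ≈ 615 K

From η = 1 − T_C/T_H, solving for T_H gives T_H = T_C/(1 − η) = 300.00/(1 − 0.512) = 615 K.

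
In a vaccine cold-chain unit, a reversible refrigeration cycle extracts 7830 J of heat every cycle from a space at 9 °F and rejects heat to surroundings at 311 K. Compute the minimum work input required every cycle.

W_in ≈ 1522 J

T_C = 9 °F → (9 − 32) × 5/9 = -12.78 °C = 260.37 K.
Carnot COP: COP_R = T_C/(T_H − T_C) = 260.37/50.63 = 5.1429.
W = Q_C/COP_R = 7830/5.1429 = 1522 J.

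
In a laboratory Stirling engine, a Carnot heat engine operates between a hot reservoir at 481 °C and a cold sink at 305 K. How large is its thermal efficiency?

T_H = 481 °C → 481 + 273.15 = 754.15 K.
For a reversible engine, η = 1 − T_C/T_H = 1 − 305.00/754.15 = 0.596.

η ≈ 0.596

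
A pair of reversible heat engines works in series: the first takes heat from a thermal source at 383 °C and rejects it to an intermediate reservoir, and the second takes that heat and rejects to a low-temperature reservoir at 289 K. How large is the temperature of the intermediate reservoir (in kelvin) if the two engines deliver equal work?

T_m ≈ 473 K

T_H = 383 °C → 383 + 273.15 = 656.15 K.
For reversible stages Q_m = Q_H·(T_m/T_H). Setting W₁ = Q_H(1 − T_m/T_H) equal to W₂ = Q_m(1 − T_C/T_m) = Q_H·(T_m − T_C)/T_H gives T_H − T_m = T_m − T_C, so T_m = (T_H + T_C)/2 = (656.15 + 289.00)/2 = 473 K.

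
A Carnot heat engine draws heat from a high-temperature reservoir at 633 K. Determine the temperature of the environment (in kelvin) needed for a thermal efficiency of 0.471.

T_C ≈ 335 K

From η = 1 − T_C/T_H, T_C = T_H·(1 − η) = 633.00 × (1 − 0.471) = 335 K.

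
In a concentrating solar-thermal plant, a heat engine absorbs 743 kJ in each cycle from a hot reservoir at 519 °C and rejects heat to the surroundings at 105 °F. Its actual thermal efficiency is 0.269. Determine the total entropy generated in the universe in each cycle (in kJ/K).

ΔS_univ ≈ 0.7934 kJ/K

T_H = 519 °C → 519 + 273.15 = 792.15 K.
T_C = 105 °F → (105 − 32) × 5/9 = 40.56 °C = 313.71 K.
W = η·Q_H = 0.269 × 743 = 199.9 kJ, so Q_C = Q_H − W = 543.1 kJ.
Entropy balance on the reservoirs: −Q_H/T_H = -0.9380 kJ/K, +Q_C/T_C = 1.731 kJ/K.
ΔS_univ = −Q_H/T_H + Q_C/T_C = 0.7934 kJ/K (> 0, since η = 0.269 < η_Carnot = 0.604).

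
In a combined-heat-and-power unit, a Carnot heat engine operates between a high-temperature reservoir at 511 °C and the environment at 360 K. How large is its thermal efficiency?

η ≈ 0.5409

T_H = 511 °C → 511 + 273.15 = 784.15 K.
Carnot efficiency: η = 1 − T_C/T_H = 1 − 360.00/784.15 = 0.5409.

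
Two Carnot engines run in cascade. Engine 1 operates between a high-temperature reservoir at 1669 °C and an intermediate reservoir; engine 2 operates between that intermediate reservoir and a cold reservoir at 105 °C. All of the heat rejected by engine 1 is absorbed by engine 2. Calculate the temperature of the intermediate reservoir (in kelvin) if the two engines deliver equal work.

T_H = 1669 °C → 1669 + 273.15 = 1942.15 K.
T_C = 105 °C → 105 + 273.15 = 378.15 K.
For reversible stages Q_m = Q_H·(T_m/T_H). Setting W₁ = Q_H(1 − T_m/T_H) equal to W₂ = Q_m(1 − T_C/T_m) = Q_H·(T_m − T_C)/T_H gives T_H − T_m = T_m − T_C, so T_m = (T_H + T_C)/2 = (1942.15 + 378.15)/2 = 1160 K.

T_m ≈ 1160 K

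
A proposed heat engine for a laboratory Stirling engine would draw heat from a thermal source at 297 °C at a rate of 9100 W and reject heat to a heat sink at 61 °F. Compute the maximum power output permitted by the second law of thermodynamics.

Ẇ_max ≈ 4480 W

T_H = 297 °C → 297 + 273.15 = 570.15 K.
T_C = 61 °F → (61 − 32) × 5/9 = 16.11 °C = 289.26 K.
The second-law ceiling is the Carnot efficiency, η_max = 1 − T_C/T_H = 1 − 289.26/570.15 = 0.4927.
W_max = η_max · Q_H = 0.4927 × 9100 = 4480 W.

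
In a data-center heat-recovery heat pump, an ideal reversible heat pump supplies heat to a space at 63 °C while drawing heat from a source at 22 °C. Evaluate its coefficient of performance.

T_H = 63 °C → 63 + 273.15 = 336.15 K.
T_C = 22 °C → 22 + 273.15 = 295.15 K.
The Carnot heat-pump COP is COP_HP = T_H/(T_H − T_C) = 336.15/(336.15 − 295.15) = 8.199.

COP_HP ≈ 8.199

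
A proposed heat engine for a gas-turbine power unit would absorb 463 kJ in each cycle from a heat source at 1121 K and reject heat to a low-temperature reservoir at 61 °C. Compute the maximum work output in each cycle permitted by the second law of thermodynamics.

W_max ≈ 325.0 kJ

T_C = 61 °C → 61 + 273.15 = 334.15 K.
The second-law ceiling is the Carnot efficiency, η_max = 1 − T_C/T_H = 1 − 334.15/1121.00 = 0.7019.
W_max = η_max · Q_H = 0.7019 × 463 = 325.0 kJ.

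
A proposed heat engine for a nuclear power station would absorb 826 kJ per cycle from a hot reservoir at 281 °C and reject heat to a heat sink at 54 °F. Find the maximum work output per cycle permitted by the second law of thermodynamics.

W_max ≈ 400.6 kJ

T_H = 281 °C → 281 + 273.15 = 554.15 K.
T_C = 54 °F → (54 − 32) × 5/9 = 12.22 °C = 285.37 K.
The upper bound on efficiency is η_max = 1 − T_C/T_H = 1 − 285.37/554.15 = 0.4850.
W_max = η_max · Q_H = 0.4850 × 826 = 400.6 kJ.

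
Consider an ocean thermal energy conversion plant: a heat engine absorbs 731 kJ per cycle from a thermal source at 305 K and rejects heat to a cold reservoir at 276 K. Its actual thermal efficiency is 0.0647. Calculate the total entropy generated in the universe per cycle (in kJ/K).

ΔS_univ ≈ 0.0805 kJ/K

W = η·Q_H = 0.0647 × 731 = 47.30 kJ, so Q_C = Q_H − W = 683.7 kJ.
Entropy balance on the reservoirs: −Q_H/T_H = -2.397 kJ/K, +Q_C/T_C = 2.477 kJ/K.
ΔS_univ = −Q_H/T_H + Q_C/T_C = 0.0805 kJ/K (> 0, since η = 0.0647 < η_Carnot = 0.095).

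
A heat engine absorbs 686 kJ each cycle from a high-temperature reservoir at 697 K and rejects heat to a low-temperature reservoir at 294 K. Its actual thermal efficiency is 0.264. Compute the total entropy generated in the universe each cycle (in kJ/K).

W = η·Q_H = 0.264 × 686 = 181.1 kJ, so Q_C = Q_H − W = 504.9 kJ.
Reservoir entropy changes: ΔS_H = −Q_H/T_H = −686/697.00 = -0.9842 kJ/K and ΔS_C = +Q_C/T_C = 504.9/294.00 = 1.717 kJ/K.
ΔS_univ = −Q_H/T_H + Q_C/T_C = 0.7331 kJ/K (> 0, since η = 0.264 < η_Carnot = 0.578).

ΔS_univ ≈ 0.7331 kJ/K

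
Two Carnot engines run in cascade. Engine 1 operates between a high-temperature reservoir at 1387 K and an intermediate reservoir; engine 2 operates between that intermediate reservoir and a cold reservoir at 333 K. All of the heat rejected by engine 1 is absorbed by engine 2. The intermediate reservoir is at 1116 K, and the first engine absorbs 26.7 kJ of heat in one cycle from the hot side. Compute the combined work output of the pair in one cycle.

W_total ≈ 20.3 kJ

Two reversible stages in series are equivalent to a single Carnot engine between T_H and T_C, so η_total = 1 − T_C/T_H = 1 − 333.00/1387.00 = 0.7599.
W_total = η_total · Q_H = 0.7599 × 26.7 = 20.3 kJ.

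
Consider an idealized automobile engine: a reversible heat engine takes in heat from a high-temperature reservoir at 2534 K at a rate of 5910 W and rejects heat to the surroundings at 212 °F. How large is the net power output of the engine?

T_C = 212 °F → (212 − 32) × 5/9 = 100.00 °C = 373.15 K.
The Carnot efficiency is η = 1 − T_C/T_H = 1 − 373.15/2534.00 = 0.8527.
W = η·Q_H = 0.8527 × 5910 = 5040 W.

Ẇ ≈ 5040 W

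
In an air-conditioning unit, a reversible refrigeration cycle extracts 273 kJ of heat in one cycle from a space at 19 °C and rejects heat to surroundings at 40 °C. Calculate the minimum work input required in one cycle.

W_in ≈ 19.6 kJ

T_H = 40 °C → 40 + 273.15 = 313.15 K.
T_C = 19 °C → 19 + 273.15 = 292.15 K.
The reversible coefficient of performance is COP_R = T_C/(T_H − T_C) = 292.15/21.00 = 13.9119.
W = Q_C/COP_R = 273/13.9119 = 19.6 kJ.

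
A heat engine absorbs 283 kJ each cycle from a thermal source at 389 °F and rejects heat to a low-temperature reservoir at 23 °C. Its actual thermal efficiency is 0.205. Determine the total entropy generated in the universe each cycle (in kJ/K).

T_H = 389 °F → (389 − 32) × 5/9 = 198.33 °C = 471.48 K.
T_C = 23 °C → 23 + 273.15 = 296.15 K.
W = η·Q_H = 0.205 × 283 = 58.01 kJ, so Q_C = Q_H − W = 225.0 kJ.
Reservoir entropy changes: ΔS_H = −Q_H/T_H = −283/471.48 = -0.6002 kJ/K and ΔS_C = +Q_C/T_C = 225.0/296.15 = 0.7597 kJ/K.
ΔS_univ = −Q_H/T_H + Q_C/T_C = 0.159 kJ/K (> 0, since η = 0.205 < η_Carnot = 0.372).

ΔS_univ ≈ 0.159 kJ/K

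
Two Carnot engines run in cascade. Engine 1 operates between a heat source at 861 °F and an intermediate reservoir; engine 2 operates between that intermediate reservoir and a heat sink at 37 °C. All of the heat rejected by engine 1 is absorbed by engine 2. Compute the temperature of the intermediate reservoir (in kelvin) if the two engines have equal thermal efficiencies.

T_H = 861 °F → (861 − 32) × 5/9 = 460.56 °C = 733.71 K.
T_C = 37 °C → 37 + 273.15 = 310.15 K.
Equal efficiencies require 1 − T_m/T_H = 1 − T_C/T_m, i.e. T_m/T_H = T_C/T_m, so T_m = √(T_H·T_C) = √(733.71 × 310.15) = 477 K.

T_m ≈ 477 K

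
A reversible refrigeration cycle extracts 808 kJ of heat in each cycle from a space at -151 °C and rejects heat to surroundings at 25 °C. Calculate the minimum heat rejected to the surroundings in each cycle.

T_H = 25 °C → 25 + 273.15 = 298.15 K.
T_C = -151 °C → -151 + 273.15 = 122.15 K.
For a reversible cycle Q_H/Q_C = T_H/T_C, so Q_H = Q_C·T_H/T_C = 808 × 298.15/122.15 = 1972 kJ.

Q_H ≈ 1972 kJ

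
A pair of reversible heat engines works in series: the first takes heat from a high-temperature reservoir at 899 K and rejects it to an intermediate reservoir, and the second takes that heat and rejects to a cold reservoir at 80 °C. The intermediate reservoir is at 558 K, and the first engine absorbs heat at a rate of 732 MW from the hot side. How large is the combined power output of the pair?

Ẇ_total ≈ 444.5 MW

T_C = 80 °C → 80 + 273.15 = 353.15 K.
Two reversible stages in series are equivalent to a single Carnot engine between T_H and T_C, so η_total = 1 − T_C/T_H = 1 − 353.15/899.00 = 0.6072.
W_total = η_total · Q_H = 0.6072 × 732 = 444.5 MW.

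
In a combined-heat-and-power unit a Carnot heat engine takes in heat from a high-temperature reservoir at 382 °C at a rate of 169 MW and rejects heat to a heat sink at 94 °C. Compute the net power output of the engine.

T_H = 382 °C → 382 + 273.15 = 655.15 K.
T_C = 94 °C → 94 + 273.15 = 367.15 K.
For a reversible engine, η = 1 − T_C/T_H = 1 − 367.15/655.15 = 0.4396.
W = η·Q_H = 0.4396 × 169 = 74.29 MW.

Ẇ ≈ 74.29 MW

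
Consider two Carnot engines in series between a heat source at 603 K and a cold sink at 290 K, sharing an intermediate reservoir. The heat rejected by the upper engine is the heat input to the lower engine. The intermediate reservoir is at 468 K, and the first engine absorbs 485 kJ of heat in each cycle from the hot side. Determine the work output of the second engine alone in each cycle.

Heat entering the second stage: Q_m = Q_H·(T_m/T_H) = 485 × 468.00/603.00 = 376.4 kJ.
Second-stage efficiency η₂ = 1 − T_C/T_m = 1 − 290.00/468.00 = 0.3803, so W₂ = η₂·Q_m = 143.2 kJ.

W₂ ≈ 143.2 kJ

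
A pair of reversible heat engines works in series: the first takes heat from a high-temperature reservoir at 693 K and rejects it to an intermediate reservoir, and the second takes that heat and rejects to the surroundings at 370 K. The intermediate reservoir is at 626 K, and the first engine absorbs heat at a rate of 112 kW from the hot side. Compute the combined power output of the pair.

Ẇ_total ≈ 52.20 kW

Two reversible stages in series are equivalent to a single Carnot engine between T_H and T_C, so η_total = 1 − T_C/T_H = 1 − 370.00/693.00 = 0.4661.
W_total = η_total · Q_H = 0.4661 × 112 = 52.20 kW.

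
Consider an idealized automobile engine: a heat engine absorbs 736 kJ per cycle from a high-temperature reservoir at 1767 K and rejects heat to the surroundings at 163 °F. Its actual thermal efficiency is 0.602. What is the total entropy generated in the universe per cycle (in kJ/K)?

T_C = 163 °F → (163 − 32) × 5/9 = 72.78 °C = 345.93 K.
W = η·Q_H = 0.602 × 736 = 443.1 kJ, so Q_C = Q_H − W = 292.9 kJ.
The hot reservoir loses entropy Q_H/T_H = 736/1767.00 = 0.4165 kJ/K; the cold reservoir gains Q_C/T_C = 292.9/345.93 = 0.8468 kJ/K.
ΔS_univ = −Q_H/T_H + Q_C/T_C = 0.4303 kJ/K (> 0, since η = 0.602 < η_Carnot = 0.804).

ΔS_univ ≈ 0.4303 kJ/K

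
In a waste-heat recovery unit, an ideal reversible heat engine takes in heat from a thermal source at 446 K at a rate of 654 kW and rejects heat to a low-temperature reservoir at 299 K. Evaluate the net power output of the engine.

The Carnot efficiency is η = 1 − T_C/T_H = 1 − 299.00/446.00 = 0.3296.
W = η·Q_H = 0.3296 × 654 = 216 kW.

Ẇ ≈ 216 kW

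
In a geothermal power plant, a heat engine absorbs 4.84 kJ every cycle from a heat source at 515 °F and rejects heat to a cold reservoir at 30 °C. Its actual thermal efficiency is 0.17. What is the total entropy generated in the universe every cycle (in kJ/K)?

T_H = 515 °F → (515 − 32) × 5/9 = 268.33 °C = 541.48 K.
T_C = 30 °C → 30 + 273.15 = 303.15 K.
W = η·Q_H = 0.17 × 4.84 = 0.8228 kJ, so Q_C = Q_H − W = 4.017 kJ.
Reservoir entropy changes: ΔS_H = −Q_H/T_H = −4.84/541.48 = -0.008938 kJ/K and ΔS_C = +Q_C/T_C = 4.017/303.15 = 0.01325 kJ/K.
ΔS_univ = −Q_H/T_H + Q_C/T_C = 0.00431 kJ/K (> 0, since η = 0.17 < η_Carnot = 0.440).

ΔS_univ ≈ 0.00431 kJ/K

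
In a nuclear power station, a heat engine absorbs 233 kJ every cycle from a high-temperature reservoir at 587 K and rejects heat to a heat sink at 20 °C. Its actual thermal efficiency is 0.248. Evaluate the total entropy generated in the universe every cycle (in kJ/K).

T_C = 20 °C → 20 + 273.15 = 293.15 K.
W = η·Q_H = 0.248 × 233 = 57.78 kJ, so Q_C = Q_H − W = 175.2 kJ.
The hot reservoir loses entropy Q_H/T_H = 233/587.00 = 0.3969 kJ/K; the cold reservoir gains Q_C/T_C = 175.2/293.15 = 0.5977 kJ/K.
ΔS_univ = −Q_H/T_H + Q_C/T_C = 0.201 kJ/K (> 0, since η = 0.248 < η_Carnot = 0.501).

ΔS_univ ≈ 0.201 kJ/K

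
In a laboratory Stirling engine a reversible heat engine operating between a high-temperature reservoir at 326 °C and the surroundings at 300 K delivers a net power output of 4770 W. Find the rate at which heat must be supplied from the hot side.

T_H = 326 °C → 326 + 273.15 = 599.15 K.
Since the cycle is reversible, η = 1 − T_C/T_H = 1 − 300.00/599.15 = 0.4993.
Q_H = W/η = 4770/0.4993 = 9554 W.

Q̇_H ≈ 9554 W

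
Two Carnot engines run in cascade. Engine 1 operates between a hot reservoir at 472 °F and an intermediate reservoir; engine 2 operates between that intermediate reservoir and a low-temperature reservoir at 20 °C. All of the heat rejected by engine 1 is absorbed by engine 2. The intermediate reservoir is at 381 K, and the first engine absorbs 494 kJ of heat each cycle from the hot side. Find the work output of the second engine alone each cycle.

T_H = 472 °F → (472 − 32) × 5/9 = 244.44 °C = 517.59 K.
T_C = 20 °C → 20 + 273.15 = 293.15 K.
Heat entering the second stage: Q_m = Q_H·(T_m/T_H) = 494 × 381.00/517.59 = 364 kJ.
Second-stage efficiency η₂ = 1 − T_C/T_m = 1 − 293.15/381.00 = 0.2306, so W₂ = η₂·Q_m = 83.8 kJ.

W₂ ≈ 83.8 kJ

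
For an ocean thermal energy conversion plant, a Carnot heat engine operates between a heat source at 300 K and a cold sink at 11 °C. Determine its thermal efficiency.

T_C = 11 °C → 11 + 273.15 = 284.15 K.
The Carnot efficiency is η = 1 − T_C/T_H = 1 − 284.15/300.00 = 0.0528.

η ≈ 0.0528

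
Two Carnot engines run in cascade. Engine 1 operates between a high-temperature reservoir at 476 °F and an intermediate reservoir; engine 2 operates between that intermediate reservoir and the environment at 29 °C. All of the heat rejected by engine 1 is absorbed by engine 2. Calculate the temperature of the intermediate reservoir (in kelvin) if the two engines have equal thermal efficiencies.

T_H = 476 °F → (476 − 32) × 5/9 = 246.67 °C = 519.82 K.
T_C = 29 °C → 29 + 273.15 = 302.15 K.
Equal efficiencies require 1 − T_m/T_H = 1 − T_C/T_m, i.e. T_m/T_H = T_C/T_m, so T_m = √(T_H·T_C) = √(519.82 × 302.15) = 396.3 K.

T_m ≈ 396.3 K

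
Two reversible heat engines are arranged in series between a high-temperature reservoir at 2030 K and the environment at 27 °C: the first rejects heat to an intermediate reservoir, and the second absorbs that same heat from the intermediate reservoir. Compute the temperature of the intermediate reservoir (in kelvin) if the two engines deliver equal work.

T_m ≈ 1170 K

T_C = 27 °C → 27 + 273.15 = 300.15 K.
For reversible stages Q_m = Q_H·(T_m/T_H). Setting W₁ = Q_H(1 − T_m/T_H) equal to W₂ = Q_m(1 − T_C/T_m) = Q_H·(T_m − T_C)/T_H gives T_H − T_m = T_m − T_C, so T_m = (T_H + T_C)/2 = (2030.00 + 300.15)/2 = 1170 K.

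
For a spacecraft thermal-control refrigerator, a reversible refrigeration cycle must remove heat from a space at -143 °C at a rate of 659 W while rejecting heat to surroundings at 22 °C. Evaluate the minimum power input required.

Ẇ_in ≈ 835 W

T_H = 22 °C → 22 + 273.15 = 295.15 K.
T_C = -143 °C → -143 + 273.15 = 130.15 K.
Carnot COP: COP_R = T_C/(T_H − T_C) = 130.15/165.00 = 0.7888.
W = Q_C/COP_R = 659/0.7888 = 835 W.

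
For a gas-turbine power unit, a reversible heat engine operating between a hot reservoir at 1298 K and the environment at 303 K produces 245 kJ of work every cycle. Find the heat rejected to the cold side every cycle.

η_rev = 1 − T_C/T_H = 1 − 303.00/1298.00 = 0.7666.
Since Q_C/Q_H = T_C/T_H and Q_H = W/η, Q_C = W·T_C/(T_H − T_C) = 245 × 303.00/995.00 = 74.6 kJ.

Q_C ≈ 74.6 kJ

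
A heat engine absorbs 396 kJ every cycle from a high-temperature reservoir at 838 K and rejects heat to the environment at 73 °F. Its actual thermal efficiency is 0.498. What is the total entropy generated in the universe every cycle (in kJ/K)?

ΔS_univ ≈ 0.199 kJ/K

T_C = 73 °F → (73 − 32) × 5/9 = 22.78 °C = 295.93 K.
W = η·Q_H = 0.498 × 396 = 197.2 kJ, so Q_C = Q_H − W = 198.8 kJ.
Reservoir entropy changes: ΔS_H = −Q_H/T_H = −396/838.00 = -0.4726 kJ/K and ΔS_C = +Q_C/T_C = 198.8/295.93 = 0.6718 kJ/K.
ΔS_univ = −Q_H/T_H + Q_C/T_C = 0.199 kJ/K (> 0, since η = 0.498 < η_Carnot = 0.647).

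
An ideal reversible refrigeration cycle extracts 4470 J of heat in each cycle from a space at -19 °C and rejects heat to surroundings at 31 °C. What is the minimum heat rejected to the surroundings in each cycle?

Q_H ≈ 5350 J

T_H = 31 °C → 31 + 273.15 = 304.15 K.
T_C = -19 °C → -19 + 273.15 = 254.15 K.
For a reversible cycle Q_H/Q_C = T_H/T_C, so Q_H = Q_C·T_H/T_C = 4470 × 304.15/254.15 = 5350 J.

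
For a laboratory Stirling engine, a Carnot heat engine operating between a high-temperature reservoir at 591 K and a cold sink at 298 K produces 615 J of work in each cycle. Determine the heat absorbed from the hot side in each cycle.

Q_H ≈ 1240 J

Carnot efficiency: η = 1 − T_C/T_H = 1 − 298.00/591.00 = 0.4958.
Q_H = W/η = 615/0.4958 = 1240 J.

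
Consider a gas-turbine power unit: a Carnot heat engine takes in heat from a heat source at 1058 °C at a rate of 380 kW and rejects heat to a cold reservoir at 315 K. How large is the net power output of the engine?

Ẇ ≈ 290.1 kW

T_H = 1058 °C → 1058 + 273.15 = 1331.15 K.
For a reversible engine, η = 1 − T_C/T_H = 1 − 315.00/1331.15 = 0.7634.
W = η·Q_H = 0.7634 × 380 = 290.1 kW.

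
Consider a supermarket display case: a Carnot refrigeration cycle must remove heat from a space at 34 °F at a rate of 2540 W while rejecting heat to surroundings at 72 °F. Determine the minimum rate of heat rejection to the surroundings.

T_H = 72 °F → (72 − 32) × 5/9 = 22.22 °C = 295.37 K.
T_C = 34 °F → (34 − 32) × 5/9 = 1.11 °C = 274.26 K.
For a reversible cycle Q_H/Q_C = T_H/T_C, so Q_H = Q_C·T_H/T_C = 2540 × 295.37/274.26 = 2736 W.

Q̇_H ≈ 2736 W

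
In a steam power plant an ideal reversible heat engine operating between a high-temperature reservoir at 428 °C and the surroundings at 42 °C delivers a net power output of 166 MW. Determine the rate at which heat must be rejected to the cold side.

T_H = 428 °C → 428 + 273.15 = 701.15 K.
T_C = 42 °C → 42 + 273.15 = 315.15 K.
For a reversible engine, η = 1 − T_C/T_H = 1 − 315.15/701.15 = 0.5505.
Since Q_C/Q_H = T_C/T_H and Q_H = W/η, Q_C = W·T_C/(T_H − T_C) = 166 × 315.15/386.00 = 136 MW.

Q̇_C ≈ 136 MW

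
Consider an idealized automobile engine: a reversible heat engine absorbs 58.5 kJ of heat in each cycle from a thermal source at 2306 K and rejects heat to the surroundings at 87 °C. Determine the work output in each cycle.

W ≈ 49.4 kJ

T_C = 87 °C → 87 + 273.15 = 360.15 K.
η_rev = 1 − T_C/T_H = 1 − 360.15/2306.00 = 0.8438.
W = η·Q_H = 0.8438 × 58.5 = 49.4 kJ.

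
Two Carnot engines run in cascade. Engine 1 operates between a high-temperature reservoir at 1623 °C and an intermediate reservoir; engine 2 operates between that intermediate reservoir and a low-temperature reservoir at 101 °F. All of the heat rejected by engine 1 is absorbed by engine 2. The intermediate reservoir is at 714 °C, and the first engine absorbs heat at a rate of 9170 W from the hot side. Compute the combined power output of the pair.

Ẇ_total ≈ 7660 W

T_H = 1623 °C → 1623 + 273.15 = 1896.15 K.
T_C = 101 °F → (101 − 32) × 5/9 = 38.33 °C = 311.48 K.
Two reversible stages in series are equivalent to a single Carnot engine between T_H and T_C, so η_total = 1 − T_C/T_H = 1 − 311.48/1896.15 = 0.8357.
W_total = η_total · Q_H = 0.8357 × 9170 = 7660 W.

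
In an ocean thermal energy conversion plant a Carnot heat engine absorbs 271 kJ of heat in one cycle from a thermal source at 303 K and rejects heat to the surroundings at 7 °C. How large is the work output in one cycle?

W ≈ 20.4 kJ

T_C = 7 °C → 7 + 273.15 = 280.15 K.
Since the cycle is reversible, η = 1 − T_C/T_H = 1 − 280.15/303.00 = 0.0754.
W = η·Q_H = 0.0754 × 271 = 20.4 kJ.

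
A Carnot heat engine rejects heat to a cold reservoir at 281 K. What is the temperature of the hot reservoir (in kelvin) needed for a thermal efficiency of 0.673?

T_H ≈ 859.3 K

From η = 1 − T_C/T_H, solving for T_H gives T_H = T_C/(1 − η) = 281.00/(1 − 0.673) = 859.3 K.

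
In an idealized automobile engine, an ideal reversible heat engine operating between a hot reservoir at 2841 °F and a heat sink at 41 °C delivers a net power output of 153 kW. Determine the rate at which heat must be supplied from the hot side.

Q̇_H ≈ 184.6 kW

T_H = 2841 °F → (2841 − 32) × 5/9 = 1560.56 °C = 1833.71 K.
T_C = 41 °C → 41 + 273.15 = 314.15 K.
η_rev = 1 − T_C/T_H = 1 − 314.15/1833.71 = 0.8287.
Q_H = W/η = 153/0.8287 = 184.6 kW.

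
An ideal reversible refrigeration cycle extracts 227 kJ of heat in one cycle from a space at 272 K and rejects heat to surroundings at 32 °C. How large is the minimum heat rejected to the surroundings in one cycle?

Q_H ≈ 255 kJ

T_H = 32 °C → 32 + 273.15 = 305.15 K.
For a reversible cycle Q_H/Q_C = T_H/T_C, so Q_H = Q_C·T_H/T_C = 227 × 305.15/272.00 = 255 kJ.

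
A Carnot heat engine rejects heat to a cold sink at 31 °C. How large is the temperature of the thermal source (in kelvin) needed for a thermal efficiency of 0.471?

T_H ≈ 575 K

T_C = 31 °C → 31 + 273.15 = 304.15 K.
From η = 1 − T_C/T_H, solving for T_H gives T_H = T_C/(1 − η) = 304.15/(1 − 0.471) = 575 K.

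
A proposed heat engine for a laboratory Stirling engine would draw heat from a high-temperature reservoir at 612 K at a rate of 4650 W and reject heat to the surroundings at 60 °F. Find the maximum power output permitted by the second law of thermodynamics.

T_C = 60 °F → (60 − 32) × 5/9 = 15.56 °C = 288.71 K.
No engine can exceed the Carnot limit: η_max = 1 − T_C/T_H = 1 − 288.71/612.00 = 0.5283.
W_max = η_max · Q_H = 0.5283 × 4650 = 2460 W.

Ẇ_max ≈ 2460 W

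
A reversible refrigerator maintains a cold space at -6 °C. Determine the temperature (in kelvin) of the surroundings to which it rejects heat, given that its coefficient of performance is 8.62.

T_C = -6 °C → -6 + 273.15 = 267.15 K.
COP_R = T_C/(T_H − T_C) ⇒ T_H = T_C·(1 + 1/COP_R) = 267.15 × (1 + 1/8.62) = 298.1 K.

T_H ≈ 298.1 K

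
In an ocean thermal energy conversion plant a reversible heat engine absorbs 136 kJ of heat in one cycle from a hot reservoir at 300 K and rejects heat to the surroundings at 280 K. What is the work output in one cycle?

W ≈ 9.07 kJ

Carnot efficiency: η = 1 − T_C/T_H = 1 − 280.00/300.00 = 0.0667.
W = η·Q_H = 0.0667 × 136 = 9.07 kJ.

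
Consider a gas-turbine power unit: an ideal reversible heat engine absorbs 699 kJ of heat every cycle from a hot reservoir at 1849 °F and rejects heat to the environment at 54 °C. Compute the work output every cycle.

T_H = 1849 °F → (1849 − 32) × 5/9 = 1009.44 °C = 1282.59 K.
T_C = 54 °C → 54 + 273.15 = 327.15 K.
η_rev = 1 − T_C/T_H = 1 − 327.15/1282.59 = 0.7449.
W = η·Q_H = 0.7449 × 699 = 521 kJ.

W ≈ 521 kJ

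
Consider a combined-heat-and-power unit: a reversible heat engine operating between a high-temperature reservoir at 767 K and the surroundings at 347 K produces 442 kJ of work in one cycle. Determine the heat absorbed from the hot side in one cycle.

Q_H ≈ 807.2 kJ

Carnot efficiency: η = 1 − T_C/T_H = 1 − 347.00/767.00 = 0.5476.
Q_H = W/η = 442/0.5476 = 807.2 kJ.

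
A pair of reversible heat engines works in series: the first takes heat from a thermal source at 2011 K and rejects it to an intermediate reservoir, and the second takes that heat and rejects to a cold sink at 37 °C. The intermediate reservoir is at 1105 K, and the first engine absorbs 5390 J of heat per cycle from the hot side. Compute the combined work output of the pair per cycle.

W_total ≈ 4559 J

T_C = 37 °C → 37 + 273.15 = 310.15 K.
Two reversible stages in series are equivalent to a single Carnot engine between T_H and T_C, so η_total = 1 − T_C/T_H = 1 − 310.15/2011.00 = 0.8458.
W_total = η_total · Q_H = 0.8458 × 5390 = 4559 J.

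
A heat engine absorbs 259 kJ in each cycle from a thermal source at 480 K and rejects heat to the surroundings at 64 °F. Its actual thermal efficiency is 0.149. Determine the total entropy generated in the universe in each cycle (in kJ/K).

ΔS_univ ≈ 0.218 kJ/K

T_C = 64 °F → (64 − 32) × 5/9 = 17.78 °C = 290.93 K.
W = η·Q_H = 0.149 × 259 = 38.59 kJ, so Q_C = Q_H − W = 220.4 kJ.
The hot reservoir loses entropy Q_H/T_H = 259/480.00 = 0.5396 kJ/K; the cold reservoir gains Q_C/T_C = 220.4/290.93 = 0.7576 kJ/K.
ΔS_univ = −Q_H/T_H + Q_C/T_C = 0.218 kJ/K (> 0, since η = 0.149 < η_Carnot = 0.394).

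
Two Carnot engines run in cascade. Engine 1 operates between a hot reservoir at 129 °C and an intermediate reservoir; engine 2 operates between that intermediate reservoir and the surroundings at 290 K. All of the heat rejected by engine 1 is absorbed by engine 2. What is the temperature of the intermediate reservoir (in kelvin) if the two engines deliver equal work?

T_H = 129 °C → 129 + 273.15 = 402.15 K.
For reversible stages Q_m = Q_H·(T_m/T_H). Setting W₁ = Q_H(1 − T_m/T_H) equal to W₂ = Q_m(1 − T_C/T_m) = Q_H·(T_m − T_C)/T_H gives T_H − T_m = T_m − T_C, so T_m = (T_H + T_C)/2 = (402.15 + 290.00)/2 = 346 K.

T_m ≈ 346 K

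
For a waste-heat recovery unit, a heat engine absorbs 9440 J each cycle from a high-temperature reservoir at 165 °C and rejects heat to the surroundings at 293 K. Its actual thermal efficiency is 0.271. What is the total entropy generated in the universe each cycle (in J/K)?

T_H = 165 °C → 165 + 273.15 = 438.15 K.
W = η·Q_H = 0.271 × 9440 = 2558 J, so Q_C = Q_H − W = 6882 J.
Entropy balance on the reservoirs: −Q_H/T_H = -21.55 J/K, +Q_C/T_C = 23.49 J/K.
ΔS_univ = −Q_H/T_H + Q_C/T_C = 1.942 J/K (> 0, since η = 0.271 < η_Carnot = 0.331).

ΔS_univ ≈ 1.942 J/K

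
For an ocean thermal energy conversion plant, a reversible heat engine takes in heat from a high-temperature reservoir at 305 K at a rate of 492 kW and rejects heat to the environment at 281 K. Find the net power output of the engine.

η_rev = 1 − T_C/T_H = 1 − 281.00/305.00 = 0.0787.
W = η·Q_H = 0.0787 × 492 = 38.7 kW.

Ẇ ≈ 38.7 kW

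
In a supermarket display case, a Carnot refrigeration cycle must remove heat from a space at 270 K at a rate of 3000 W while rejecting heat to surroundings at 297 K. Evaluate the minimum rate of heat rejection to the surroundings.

Q̇_H ≈ 3300 W

For a reversible cycle Q_H/Q_C = T_H/T_C, so Q_H = Q_C·T_H/T_C = 3000 × 297.00/270.00 = 3300 W.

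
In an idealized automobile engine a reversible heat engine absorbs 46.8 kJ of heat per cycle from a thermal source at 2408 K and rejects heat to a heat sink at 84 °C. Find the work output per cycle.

W ≈ 39.86 kJ

T_C = 84 °C → 84 + 273.15 = 357.15 K.
η_rev = 1 − T_C/T_H = 1 − 357.15/2408.00 = 0.8517.
W = η·Q_H = 0.8517 × 46.8 = 39.86 kJ.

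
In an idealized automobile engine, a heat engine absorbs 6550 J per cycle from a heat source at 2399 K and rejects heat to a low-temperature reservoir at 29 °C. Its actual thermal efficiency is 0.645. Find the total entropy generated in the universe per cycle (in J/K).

T_C = 29 °C → 29 + 273.15 = 302.15 K.
W = η·Q_H = 0.645 × 6550 = 4225 J, so Q_C = Q_H − W = 2325 J.
Reservoir entropy changes: ΔS_H = −Q_H/T_H = −6550/2399.00 = -2.730 J/K and ΔS_C = +Q_C/T_C = 2325/302.15 = 7.696 J/K.
ΔS_univ = −Q_H/T_H + Q_C/T_C = 4.97 J/K (> 0, since η = 0.645 < η_Carnot = 0.874).

ΔS_univ ≈ 4.97 J/K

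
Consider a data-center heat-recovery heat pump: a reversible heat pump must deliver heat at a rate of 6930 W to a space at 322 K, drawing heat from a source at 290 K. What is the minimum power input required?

Ẇ_in ≈ 689 W

COP_HP = T_H/(T_H − T_C) = 322.00/32.00 = 10.0625.
W = Q_H/COP_HP = 6930/10.0625 = 689 W.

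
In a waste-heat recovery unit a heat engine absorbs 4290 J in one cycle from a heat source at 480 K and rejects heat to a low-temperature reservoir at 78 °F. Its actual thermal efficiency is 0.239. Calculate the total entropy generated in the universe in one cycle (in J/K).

T_C = 78 °F → (78 − 32) × 5/9 = 25.56 °C = 298.71 K.
W = η·Q_H = 0.239 × 4290 = 1025 J, so Q_C = Q_H − W = 3265 J.
The hot reservoir loses entropy Q_H/T_H = 4290/480.00 = 8.938 J/K; the cold reservoir gains Q_C/T_C = 3265/298.71 = 10.93 J/K.
ΔS_univ = −Q_H/T_H + Q_C/T_C = 1.99 J/K (> 0, since η = 0.239 < η_Carnot = 0.378).

ΔS_univ ≈ 1.99 J/K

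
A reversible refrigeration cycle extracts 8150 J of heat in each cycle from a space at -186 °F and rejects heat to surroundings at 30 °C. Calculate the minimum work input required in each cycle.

T_H = 30 °C → 30 + 273.15 = 303.15 K.
T_C = -186 °F → (-186 − 32) × 5/9 = -121.11 °C = 152.04 K.
The reversible coefficient of performance is COP_R = T_C/(T_H − T_C) = 152.04/151.11 = 1.0061.
W = Q_C/COP_R = 8150/1.0061 = 8100 J.

W_in ≈ 8100 J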